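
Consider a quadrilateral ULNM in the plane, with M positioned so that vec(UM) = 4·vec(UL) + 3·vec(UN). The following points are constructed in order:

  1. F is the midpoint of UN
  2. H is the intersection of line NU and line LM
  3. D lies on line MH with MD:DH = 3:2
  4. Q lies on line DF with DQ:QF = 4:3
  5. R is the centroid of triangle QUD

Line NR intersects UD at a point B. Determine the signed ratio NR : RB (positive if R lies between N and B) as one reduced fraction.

Set U = (0, 0), L = (1, 0), N = (0, 1), M = (4, 3); any affine frame gives the same invariant.
1. F is the midpoint of UN ⇒ F = (0, 1/2)
2. H is the intersection of line NU and line LM ⇒ H = (0, -1)
3. D lies on line MH with MD:DH = 3:2 ⇒ D = (8/5, 3/5)
4. Q lies on line DF with DQ:QF = 4:3 ⇒ Q = (24/35, 19/35)
5. R is the centroid of triangle QUD ⇒ R = (16/21, 8/21)
line NR meets UD at B = (16/19, 6/19)
R = N + t·(B−N) with t = 19/21, so NR:RB = 19/21:2/21

NR:RB = 19/2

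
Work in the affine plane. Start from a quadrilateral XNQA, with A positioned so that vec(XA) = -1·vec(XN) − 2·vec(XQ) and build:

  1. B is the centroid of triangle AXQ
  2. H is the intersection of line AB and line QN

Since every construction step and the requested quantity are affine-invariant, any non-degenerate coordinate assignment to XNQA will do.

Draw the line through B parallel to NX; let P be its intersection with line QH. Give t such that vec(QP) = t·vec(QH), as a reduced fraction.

t = 28/3

Work in coordinates with X = (0, 0), N = (1, 0), Q = (0, 1), A = (-1, -2).
1. B is the centroid of triangle AXQ ⇒ B = (-1/3, -1/3)
2. H is the intersection of line AB and line QN ⇒ H = (1/7, 6/7)
through B parallel to NX: direction (-1, 0); meets QH at P = (4/3, -1/3)
P = Q + t·(H−Q) with t = 28/3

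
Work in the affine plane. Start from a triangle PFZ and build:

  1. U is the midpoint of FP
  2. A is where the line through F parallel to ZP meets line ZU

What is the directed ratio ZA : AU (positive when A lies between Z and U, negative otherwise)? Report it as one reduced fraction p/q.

ZA:AU = -2

Choose coordinates P = (0, 0), F = (1, 0), Z = (0, 1).
1. U is the midpoint of FP ⇒ U = (1/2, 0)
2. A is where the line through F parallel to ZP meets line ZU ⇒ A = (1, -1)
A = Z + t·(U−Z) with t = 2, so ZA:AU = t:(1−t) = 2:-1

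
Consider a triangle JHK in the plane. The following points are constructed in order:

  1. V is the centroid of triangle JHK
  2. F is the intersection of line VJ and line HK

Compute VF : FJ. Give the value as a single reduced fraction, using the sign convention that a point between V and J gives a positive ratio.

Work in coordinates with J = (0, 0), H = (1, 0), K = (0, 1).
1. V is the centroid of triangle JHK ⇒ V = (1/3, 1/3)
2. F is the intersection of line VJ and line HK ⇒ F = (1/2, 1/2)
F = V + t·(J−V) with t = -1/2, so VF:FJ = t:(1−t) = -1/2:3/2

VF:FJ = -1/3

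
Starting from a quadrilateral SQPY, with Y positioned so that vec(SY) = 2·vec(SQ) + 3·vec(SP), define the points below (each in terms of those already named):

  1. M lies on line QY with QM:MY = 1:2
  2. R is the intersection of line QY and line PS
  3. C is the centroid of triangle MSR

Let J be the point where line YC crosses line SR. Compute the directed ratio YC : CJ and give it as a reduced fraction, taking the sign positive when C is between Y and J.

YC:CJ = 7/2

Set S = (0, 0), Q = (1, 0), P = (0, 1), Y = (2, 3); any affine frame gives the same invariant.
1. M lies on line QY with QM:MY = 1:2 ⇒ M = (4/3, 1)
2. R is the intersection of line QY and line PS ⇒ R = (0, -3)
3. C is the centroid of triangle MSR ⇒ C = (4/9, -2/3)
line YC meets SR at J = (0, -12/7)
C = Y + t·(J−Y) with t = 7/9, so YC:CJ = 7/9:2/9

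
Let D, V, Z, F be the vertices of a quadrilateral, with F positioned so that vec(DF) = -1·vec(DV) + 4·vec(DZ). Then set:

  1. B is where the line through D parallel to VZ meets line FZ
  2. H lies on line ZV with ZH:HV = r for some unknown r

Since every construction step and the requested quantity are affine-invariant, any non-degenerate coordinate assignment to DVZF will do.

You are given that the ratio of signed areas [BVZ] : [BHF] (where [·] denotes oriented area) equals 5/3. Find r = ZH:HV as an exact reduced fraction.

Assign D = (0, 0), V = (1, 0), Z = (0, 1), F = (-1, 4) — the answer is frame-independent, so this choice is without loss of generality.
1. B is where the line through D parallel to VZ meets line FZ ⇒ B = (1/2, -1/2)
2. With ZH:HV = r, write λ = r/(r+1) so H = Z + λ·(V−Z); H is affine-linear in λ
Every point depending on H is an affine combination of H and λ-independent points, so each such coordinate is linear in λ; the λ² term in each signed area is a multiple of (V−Z)×(V−Z) = 0, so 2·[BVZ] and 2·[BHF] are each linear in λ. Evaluating at λ=0 and λ=1:
  2·[BVZ] = 1,   2·[BHF] = 3·λ
So [BVZ]:[BHF] = (1) / (3·λ). Setting this equal to 5/3:
  1 = 5/3·(3·λ)  ⇒  λ = 1/5
Then r = λ/(1−λ) = (1/5)/(4/5) = 1/4. Check: with r = 1/4, H = (1/5, 4/5) and [BVZ]:[BHF] = 5/3 as required.

r = 1/4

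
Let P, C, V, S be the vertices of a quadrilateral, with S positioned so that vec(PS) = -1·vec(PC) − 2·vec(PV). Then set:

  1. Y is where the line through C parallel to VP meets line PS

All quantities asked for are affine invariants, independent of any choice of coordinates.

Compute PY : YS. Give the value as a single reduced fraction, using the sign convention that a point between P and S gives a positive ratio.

Choose coordinates P = (0, 0), C = (1, 0), V = (0, 1), S = (-1, -2).
1. Y is where the line through C parallel to VP meets line PS ⇒ Y = (1, 2)
Y = P + t·(S−P) with t = -1, so PY:YS = t:(1−t) = -1:2

PY:YS = -1/2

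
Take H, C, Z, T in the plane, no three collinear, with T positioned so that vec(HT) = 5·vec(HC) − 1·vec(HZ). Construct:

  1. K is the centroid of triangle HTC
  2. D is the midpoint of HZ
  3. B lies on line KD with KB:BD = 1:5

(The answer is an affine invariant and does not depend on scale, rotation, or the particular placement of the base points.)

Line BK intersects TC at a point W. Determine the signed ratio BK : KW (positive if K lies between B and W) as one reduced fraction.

BK:KW = -2/3

Assign H = (0, 0), C = (1, 0), Z = (0, 1), T = (5, -1) — the answer is frame-independent, so this choice is without loss of generality.
1. K is the centroid of triangle HTC ⇒ K = (2, -1/3)
2. D is the midpoint of HZ ⇒ D = (0, 1/2)
3. B lies on line KD with KB:BD = 1:5 ⇒ B = (5/3, -7/36)
line BK meets TC at W = (3/2, -1/8)
K = B + t·(W−B) with t = -2, so BK:KW = -2:3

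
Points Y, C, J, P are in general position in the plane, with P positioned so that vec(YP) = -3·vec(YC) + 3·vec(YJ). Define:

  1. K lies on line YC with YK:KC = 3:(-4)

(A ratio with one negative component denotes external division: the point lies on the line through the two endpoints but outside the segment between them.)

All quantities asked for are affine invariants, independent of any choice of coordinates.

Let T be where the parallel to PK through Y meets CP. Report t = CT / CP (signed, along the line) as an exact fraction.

Choose coordinates Y = (0, 0), C = (1, 0), J = (0, 1), P = (-3, 3).
1. K lies on line YC with YK:KC = 3:(-4) ⇒ K = (-3, 0)
through Y parallel to PK: direction (0, -3); meets CP at T = (0, 3/4)
T = C + t·(P−C) with t = 1/4

t = 1/4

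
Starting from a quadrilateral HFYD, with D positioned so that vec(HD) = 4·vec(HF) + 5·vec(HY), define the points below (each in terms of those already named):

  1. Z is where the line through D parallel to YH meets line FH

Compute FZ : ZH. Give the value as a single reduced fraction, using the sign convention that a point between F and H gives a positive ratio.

FZ:ZH = -3/4

Choose coordinates H = (0, 0), F = (1, 0), Y = (0, 1), D = (4, 5).
1. Z is where the line through D parallel to YH meets line FH ⇒ Z = (4, 0)
Z = F + t·(H−F) with t = -3, so FZ:ZH = t:(1−t) = -3:4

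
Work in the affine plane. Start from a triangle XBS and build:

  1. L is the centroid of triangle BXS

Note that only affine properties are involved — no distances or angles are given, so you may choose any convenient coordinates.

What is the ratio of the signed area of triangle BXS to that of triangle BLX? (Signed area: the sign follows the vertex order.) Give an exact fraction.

[BXS]:[BLX] = -3

Choose coordinates X = (0, 0), B = (1, 0), S = (0, 1).
1. L is the centroid of triangle BXS ⇒ L = (1/3, 1/3)
2·[BXS] = -1, 2·[BLX] = 1/3
[BXS]:[BLX] = -1:1/3 = -3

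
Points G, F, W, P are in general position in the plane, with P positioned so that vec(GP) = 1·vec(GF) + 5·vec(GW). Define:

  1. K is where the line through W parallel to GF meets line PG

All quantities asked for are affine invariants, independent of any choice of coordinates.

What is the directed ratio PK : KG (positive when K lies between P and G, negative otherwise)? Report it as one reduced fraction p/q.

Work in coordinates with G = (0, 0), F = (1, 0), W = (0, 1), P = (1, 5).
1. K is where the line through W parallel to GF meets line PG ⇒ K = (1/5, 1)
K = P + t·(G−P) with t = 4/5, so PK:KG = t:(1−t) = 4/5:1/5

PK:KG = 4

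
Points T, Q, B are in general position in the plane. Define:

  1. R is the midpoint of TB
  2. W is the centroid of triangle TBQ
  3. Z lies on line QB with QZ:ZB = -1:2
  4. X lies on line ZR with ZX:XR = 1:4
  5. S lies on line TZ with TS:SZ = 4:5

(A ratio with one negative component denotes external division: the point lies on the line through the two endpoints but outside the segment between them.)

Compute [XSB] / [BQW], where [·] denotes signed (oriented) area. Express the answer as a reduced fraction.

Work in coordinates with T = (0, 0), Q = (1, 0), B = (0, 1).
1. R is the midpoint of TB ⇒ R = (0, 1/2)
2. W is the centroid of triangle TBQ ⇒ W = (1/3, 1/3)
3. Z lies on line QB with QZ:ZB = -1:2 ⇒ Z = (2, -1)
4. X lies on line ZR with ZX:XR = 1:4 ⇒ X = (8/5, -7/10)
5. S lies on line TZ with TS:SZ = 4:5 ⇒ S = (8/9, -4/9)
2·[XSB] = -4/5, 2·[BQW] = -1/3
[XSB]:[BQW] = -4/5:-1/3 = 12/5

[XSB]:[BQW] = 12/5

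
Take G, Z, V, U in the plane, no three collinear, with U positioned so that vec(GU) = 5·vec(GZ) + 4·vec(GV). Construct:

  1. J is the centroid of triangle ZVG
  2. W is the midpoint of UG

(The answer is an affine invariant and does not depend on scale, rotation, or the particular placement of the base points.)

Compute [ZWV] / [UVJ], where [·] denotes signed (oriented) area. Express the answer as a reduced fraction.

Assign G = (0, 0), Z = (1, 0), V = (0, 1), U = (5, 4) — the answer is frame-independent, so this choice is without loss of generality.
1. J is the centroid of triangle ZVG ⇒ J = (1/3, 1/3)
2. W is the midpoint of UG ⇒ W = (5/2, 2)
2·[ZWV] = 7/2, 2·[UVJ] = 13/3
[ZWV]:[UVJ] = 7/2:13/3 = 21/26

[ZWV]:[UVJ] = 21/26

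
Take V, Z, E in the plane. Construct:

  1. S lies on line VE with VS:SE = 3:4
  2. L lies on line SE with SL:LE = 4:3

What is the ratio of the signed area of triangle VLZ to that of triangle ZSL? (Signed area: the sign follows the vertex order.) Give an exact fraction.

[VLZ]:[ZSL] = 37/16

Choose coordinates V = (0, 0), Z = (1, 0), E = (0, 1).
1. S lies on line VE with VS:SE = 3:4 ⇒ S = (0, 3/7)
2. L lies on line SE with SL:LE = 4:3 ⇒ L = (0, 37/49)
2·[VLZ] = -37/49, 2·[ZSL] = -16/49
[VLZ]:[ZSL] = -37/49:-16/49 = 37/16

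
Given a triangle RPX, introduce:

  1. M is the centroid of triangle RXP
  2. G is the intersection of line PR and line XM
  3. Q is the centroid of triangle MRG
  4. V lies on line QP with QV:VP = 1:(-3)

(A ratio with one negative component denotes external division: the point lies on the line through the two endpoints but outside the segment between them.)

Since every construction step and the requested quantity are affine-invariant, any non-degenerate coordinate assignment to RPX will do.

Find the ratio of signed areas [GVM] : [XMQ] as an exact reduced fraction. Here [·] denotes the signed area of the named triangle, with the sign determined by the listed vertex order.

Work in coordinates with R = (0, 0), P = (1, 0), X = (0, 1).
1. M is the centroid of triangle RXP ⇒ M = (1/3, 1/3)
2. G is the intersection of line PR and line XM ⇒ G = (1/2, 0)
3. Q is the centroid of triangle MRG ⇒ Q = (5/18, 1/9)
4. V lies on line QP with QV:VP = 1:(-3) ⇒ V = (-1/12, 1/6)
2·[GVM] = -1/6, 2·[XMQ] = -1/9
[GVM]:[XMQ] = -1/6:-1/9 = 3/2

[GVM]:[XMQ] = 3/2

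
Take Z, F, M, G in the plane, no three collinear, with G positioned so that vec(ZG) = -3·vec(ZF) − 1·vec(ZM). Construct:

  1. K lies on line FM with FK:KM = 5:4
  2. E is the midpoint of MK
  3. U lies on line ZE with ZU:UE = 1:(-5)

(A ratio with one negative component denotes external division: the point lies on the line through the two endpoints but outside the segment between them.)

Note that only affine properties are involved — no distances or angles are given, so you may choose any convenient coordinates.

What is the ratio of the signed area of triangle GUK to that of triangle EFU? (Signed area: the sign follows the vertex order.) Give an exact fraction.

Set Z = (0, 0), F = (1, 0), M = (0, 1), G = (-3, -1); any affine frame gives the same invariant.
1. K lies on line FM with FK:KM = 5:4 ⇒ K = (4/9, 5/9)
2. E is the midpoint of MK ⇒ E = (2/9, 7/9)
3. U lies on line ZE with ZU:UE = 1:(-5) ⇒ U = (-1/18, -7/36)
2·[GUK] = 65/36, 2·[EFU] = -35/36
[GUK]:[EFU] = 65/36:-35/36 = -13/7

[GUK]:[EFU] = -13/7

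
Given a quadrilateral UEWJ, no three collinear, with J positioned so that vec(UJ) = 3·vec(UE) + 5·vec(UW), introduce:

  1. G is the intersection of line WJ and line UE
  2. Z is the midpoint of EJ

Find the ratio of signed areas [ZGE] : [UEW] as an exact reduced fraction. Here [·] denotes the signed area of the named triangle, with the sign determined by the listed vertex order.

[ZGE]:[UEW] = 35/8

Set U = (0, 0), E = (1, 0), W = (0, 1), J = (3, 5); any affine frame gives the same invariant.
1. G is the intersection of line WJ and line UE ⇒ G = (-3/4, 0)
2. Z is the midpoint of EJ ⇒ Z = (2, 5/2)
2·[ZGE] = 35/8, 2·[UEW] = 1
[ZGE]:[UEW] = 35/8:1 = 35/8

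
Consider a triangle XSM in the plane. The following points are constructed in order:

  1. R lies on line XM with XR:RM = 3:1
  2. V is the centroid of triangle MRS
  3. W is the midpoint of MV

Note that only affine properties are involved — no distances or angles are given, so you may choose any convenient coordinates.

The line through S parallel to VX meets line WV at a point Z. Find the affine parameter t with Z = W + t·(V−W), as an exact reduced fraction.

Work in coordinates with X = (0, 0), S = (1, 0), M = (0, 1).
1. R lies on line XM with XR:RM = 3:1 ⇒ R = (0, 3/4)
2. V is the centroid of triangle MRS ⇒ V = (1/3, 7/12)
3. W is the midpoint of MV ⇒ W = (1/6, 19/24)
through S parallel to VX: direction (-1/3, -7/12); meets WV at Z = (11/12, -7/48)
Z = W + t·(V−W) with t = 9/2

t = 9/2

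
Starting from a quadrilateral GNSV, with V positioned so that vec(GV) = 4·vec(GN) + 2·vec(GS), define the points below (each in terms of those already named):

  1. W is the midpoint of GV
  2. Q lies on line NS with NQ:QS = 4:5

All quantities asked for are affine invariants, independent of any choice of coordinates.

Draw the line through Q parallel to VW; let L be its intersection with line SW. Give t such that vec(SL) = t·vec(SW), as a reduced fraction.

Work in coordinates with G = (0, 0), N = (1, 0), S = (0, 1), V = (4, 2).
1. W is the midpoint of GV ⇒ W = (2, 1)
2. Q lies on line NS with NQ:QS = 4:5 ⇒ Q = (5/9, 4/9)
through Q parallel to VW: direction (-2, -1); meets SW at L = (5/3, 1)
L = S + t·(W−S) with t = 5/6

t = 5/6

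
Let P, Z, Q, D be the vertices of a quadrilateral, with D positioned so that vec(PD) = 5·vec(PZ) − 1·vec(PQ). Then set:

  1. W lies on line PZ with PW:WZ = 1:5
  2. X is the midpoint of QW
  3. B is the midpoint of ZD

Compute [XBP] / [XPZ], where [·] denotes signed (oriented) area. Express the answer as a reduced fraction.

[XBP]:[XPZ] = -37/12

Set P = (0, 0), Z = (1, 0), Q = (0, 1), D = (5, -1); any affine frame gives the same invariant.
1. W lies on line PZ with PW:WZ = 1:5 ⇒ W = (1/6, 0)
2. X is the midpoint of QW ⇒ X = (1/12, 1/2)
3. B is the midpoint of ZD ⇒ B = (3, -1/2)
2·[XBP] = -37/24, 2·[XPZ] = 1/2
[XBP]:[XPZ] = -37/24:1/2 = -37/12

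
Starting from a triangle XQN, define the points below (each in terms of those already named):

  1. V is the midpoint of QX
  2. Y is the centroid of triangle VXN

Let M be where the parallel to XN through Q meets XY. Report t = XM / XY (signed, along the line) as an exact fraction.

Set X = (0, 0), Q = (1, 0), N = (0, 1); any affine frame gives the same invariant.
1. V is the midpoint of QX ⇒ V = (1/2, 0)
2. Y is the centroid of triangle VXN ⇒ Y = (1/6, 1/3)
through Q parallel to XN: direction (0, 1); meets XY at M = (1, 2)
M = X + t·(Y−X) with t = 6

t = 6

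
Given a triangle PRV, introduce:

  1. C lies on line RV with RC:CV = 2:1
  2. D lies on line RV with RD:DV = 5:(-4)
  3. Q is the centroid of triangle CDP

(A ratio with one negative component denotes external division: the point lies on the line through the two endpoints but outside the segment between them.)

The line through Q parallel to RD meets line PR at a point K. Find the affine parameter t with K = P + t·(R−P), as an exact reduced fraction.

Assign P = (0, 0), R = (1, 0), V = (0, 1) — the answer is frame-independent, so this choice is without loss of generality.
1. C lies on line RV with RC:CV = 2:1 ⇒ C = (1/3, 2/3)
2. D lies on line RV with RD:DV = 5:(-4) ⇒ D = (-4, 5)
3. Q is the centroid of triangle CDP ⇒ Q = (-11/9, 17/9)
through Q parallel to RD: direction (-5, 5); meets PR at K = (2/3, 0)
K = P + t·(R−P) with t = 2/3

t = 2/3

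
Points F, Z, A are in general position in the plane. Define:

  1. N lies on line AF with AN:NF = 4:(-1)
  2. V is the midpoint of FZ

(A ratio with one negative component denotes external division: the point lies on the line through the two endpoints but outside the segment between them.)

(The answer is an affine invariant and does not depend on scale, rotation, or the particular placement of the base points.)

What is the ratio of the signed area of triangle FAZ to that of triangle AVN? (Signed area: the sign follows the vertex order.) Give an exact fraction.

Set F = (0, 0), Z = (1, 0), A = (0, 1); any affine frame gives the same invariant.
1. N lies on line AF with AN:NF = 4:(-1) ⇒ N = (0, -1/3)
2. V is the midpoint of FZ ⇒ V = (1/2, 0)
2·[FAZ] = -1, 2·[AVN] = -2/3
[FAZ]:[AVN] = -1:-2/3 = 3/2

[FAZ]:[AVN] = 3/2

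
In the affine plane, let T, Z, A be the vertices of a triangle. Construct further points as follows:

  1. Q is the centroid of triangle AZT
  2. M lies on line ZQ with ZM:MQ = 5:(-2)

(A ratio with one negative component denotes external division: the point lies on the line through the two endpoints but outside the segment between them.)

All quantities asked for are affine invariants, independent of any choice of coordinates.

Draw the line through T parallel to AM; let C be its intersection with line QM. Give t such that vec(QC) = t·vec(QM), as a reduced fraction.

t = 1/2

Set T = (0, 0), Z = (1, 0), A = (0, 1); any affine frame gives the same invariant.
1. Q is the centroid of triangle AZT ⇒ Q = (1/3, 1/3)
2. M lies on line ZQ with ZM:MQ = 5:(-2) ⇒ M = (-1/9, 5/9)
through T parallel to AM: direction (-1/9, -4/9); meets QM at C = (1/9, 4/9)
C = Q + t·(M−Q) with t = 1/2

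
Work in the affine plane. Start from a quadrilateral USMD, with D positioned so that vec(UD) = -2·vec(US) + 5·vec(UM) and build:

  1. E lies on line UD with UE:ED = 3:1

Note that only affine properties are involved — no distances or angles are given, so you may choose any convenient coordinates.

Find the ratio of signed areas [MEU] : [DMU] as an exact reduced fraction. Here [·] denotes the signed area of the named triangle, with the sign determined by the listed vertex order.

[MEU]:[DMU] = -3/4

Choose coordinates U = (0, 0), S = (1, 0), M = (0, 1), D = (-2, 5).
1. E lies on line UD with UE:ED = 3:1 ⇒ E = (-3/2, 15/4)
2·[MEU] = 3/2, 2·[DMU] = -2
[MEU]:[DMU] = 3/2:-2 = -3/4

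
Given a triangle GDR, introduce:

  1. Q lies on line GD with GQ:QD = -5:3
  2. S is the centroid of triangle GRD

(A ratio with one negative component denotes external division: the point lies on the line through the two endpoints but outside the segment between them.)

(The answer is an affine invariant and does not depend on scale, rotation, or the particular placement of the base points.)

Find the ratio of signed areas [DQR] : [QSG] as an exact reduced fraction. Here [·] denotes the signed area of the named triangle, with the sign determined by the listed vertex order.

[DQR]:[QSG] = 9/5

Assign G = (0, 0), D = (1, 0), R = (0, 1) — the answer is frame-independent, so this choice is without loss of generality.
1. Q lies on line GD with GQ:QD = -5:3 ⇒ Q = (5/2, 0)
2. S is the centroid of triangle GRD ⇒ S = (1/3, 1/3)
2·[DQR] = 3/2, 2·[QSG] = 5/6
[DQR]:[QSG] = 3/2:5/6 = 9/5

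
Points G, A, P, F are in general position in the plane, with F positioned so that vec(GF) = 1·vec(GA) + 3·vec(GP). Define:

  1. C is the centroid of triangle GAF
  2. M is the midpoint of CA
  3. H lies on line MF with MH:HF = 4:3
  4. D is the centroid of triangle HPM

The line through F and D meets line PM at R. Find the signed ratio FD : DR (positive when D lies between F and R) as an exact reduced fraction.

Work in coordinates with G = (0, 0), A = (1, 0), P = (0, 1), F = (1, 3).
1. C is the centroid of triangle GAF ⇒ C = (2/3, 1)
2. M is the midpoint of CA ⇒ M = (5/6, 1/2)
3. H lies on line MF with MH:HF = 4:3 ⇒ H = (13/14, 27/14)
4. D is the centroid of triangle HPM ⇒ D = (37/63, 8/7)
line FD meets PM at R = (25/51, 12/17)
D = F + t·(R−F) with t = 17/21, so FD:DR = 17/21:4/21

FD:DR = 17/4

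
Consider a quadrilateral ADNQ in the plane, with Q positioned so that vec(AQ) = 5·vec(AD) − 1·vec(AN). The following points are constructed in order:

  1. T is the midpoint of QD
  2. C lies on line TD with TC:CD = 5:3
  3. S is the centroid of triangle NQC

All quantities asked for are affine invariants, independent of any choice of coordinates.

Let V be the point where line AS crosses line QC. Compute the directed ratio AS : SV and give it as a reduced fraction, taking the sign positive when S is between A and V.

Choose coordinates A = (0, 0), D = (1, 0), N = (0, 1), Q = (5, -1).
1. T is the midpoint of QD ⇒ T = (3, -1/2)
2. C lies on line TD with TC:CD = 5:3 ⇒ C = (7/4, -3/16)
3. S is the centroid of triangle NQC ⇒ S = (9/4, -1/16)
line AS meets QC at V = (9/8, -1/32)
S = A + t·(V−A) with t = 2, so AS:SV = 2:-1

AS:SV = -2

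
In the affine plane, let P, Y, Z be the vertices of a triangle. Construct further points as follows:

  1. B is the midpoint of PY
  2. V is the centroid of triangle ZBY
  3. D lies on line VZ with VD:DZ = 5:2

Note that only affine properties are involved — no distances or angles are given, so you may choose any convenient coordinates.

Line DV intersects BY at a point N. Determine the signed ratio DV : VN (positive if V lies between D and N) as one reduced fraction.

Assign P = (0, 0), Y = (1, 0), Z = (0, 1) — the answer is frame-independent, so this choice is without loss of generality.
1. B is the midpoint of PY ⇒ B = (1/2, 0)
2. V is the centroid of triangle ZBY ⇒ V = (1/2, 1/3)
3. D lies on line VZ with VD:DZ = 5:2 ⇒ D = (1/7, 17/21)
line DV meets BY at N = (3/4, 0)
V = D + t·(N−D) with t = 10/17, so DV:VN = 10/17:7/17

DV:VN = 10/7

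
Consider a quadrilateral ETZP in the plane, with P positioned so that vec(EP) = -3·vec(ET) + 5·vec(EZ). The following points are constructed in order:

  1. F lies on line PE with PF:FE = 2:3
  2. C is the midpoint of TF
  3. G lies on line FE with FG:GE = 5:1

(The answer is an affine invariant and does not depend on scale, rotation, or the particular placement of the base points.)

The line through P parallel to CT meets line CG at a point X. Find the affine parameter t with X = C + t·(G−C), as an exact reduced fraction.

Choose coordinates E = (0, 0), T = (1, 0), Z = (0, 1), P = (-3, 5).
1. F lies on line PE with PF:FE = 2:3 ⇒ F = (-9/5, 3)
2. C is the midpoint of TF ⇒ C = (-2/5, 3/2)
3. G lies on line FE with FG:GE = 5:1 ⇒ G = (-3/10, 1/2)
through P parallel to CT: direction (7/5, -3/2); meets CG at X = (-12/25, 23/10)
X = C + t·(G−C) with t = -4/5

t = -4/5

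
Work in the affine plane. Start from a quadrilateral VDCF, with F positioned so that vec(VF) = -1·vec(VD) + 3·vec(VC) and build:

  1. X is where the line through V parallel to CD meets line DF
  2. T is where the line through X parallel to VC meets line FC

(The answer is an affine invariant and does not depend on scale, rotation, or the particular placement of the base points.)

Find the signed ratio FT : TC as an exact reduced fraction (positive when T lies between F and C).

Choose coordinates V = (0, 0), D = (1, 0), C = (0, 1), F = (-1, 3).
1. X is where the line through V parallel to CD meets line DF ⇒ X = (3, -3)
2. T is where the line through X parallel to VC meets line FC ⇒ T = (3, -5)
T = F + t·(C−F) with t = 4, so FT:TC = t:(1−t) = 4:-3

FT:TC = -4/3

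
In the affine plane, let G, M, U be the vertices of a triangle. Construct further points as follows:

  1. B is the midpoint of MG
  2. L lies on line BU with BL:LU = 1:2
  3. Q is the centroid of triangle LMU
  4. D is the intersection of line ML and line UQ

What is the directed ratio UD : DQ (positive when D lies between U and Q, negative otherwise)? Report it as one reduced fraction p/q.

Work in coordinates with G = (0, 0), M = (1, 0), U = (0, 1).
1. B is the midpoint of MG ⇒ B = (1/2, 0)
2. L lies on line BU with BL:LU = 1:2 ⇒ L = (1/3, 1/3)
3. Q is the centroid of triangle LMU ⇒ Q = (4/9, 4/9)
4. D is the intersection of line ML and line UQ ⇒ D = (2/3, 1/6)
D = U + t·(Q−U) with t = 3/2, so UD:DQ = t:(1−t) = 3/2:-1/2

UD:DQ = -3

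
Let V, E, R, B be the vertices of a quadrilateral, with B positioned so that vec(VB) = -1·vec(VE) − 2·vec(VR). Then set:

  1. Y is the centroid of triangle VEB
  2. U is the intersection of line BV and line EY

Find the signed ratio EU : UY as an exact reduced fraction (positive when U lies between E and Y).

Set V = (0, 0), E = (1, 0), R = (0, 1), B = (-1, -2); any affine frame gives the same invariant.
1. Y is the centroid of triangle VEB ⇒ Y = (0, -2/3)
2. U is the intersection of line BV and line EY ⇒ U = (-1/2, -1)
U = E + t·(Y−E) with t = 3/2, so EU:UY = t:(1−t) = 3/2:-1/2

EU:UY = -3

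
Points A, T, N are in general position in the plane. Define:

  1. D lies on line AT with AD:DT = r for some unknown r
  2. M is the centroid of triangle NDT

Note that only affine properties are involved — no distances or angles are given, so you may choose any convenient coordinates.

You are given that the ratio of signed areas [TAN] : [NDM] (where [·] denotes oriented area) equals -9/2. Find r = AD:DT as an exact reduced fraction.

r = 1/2

Work in coordinates with A = (0, 0), T = (1, 0), N = (0, 1).
1. With AD:DT = r, write λ = r/(r+1) so D = A + λ·(T−A); D is affine-linear in λ
2. M is the centroid of triangle NDT ⇒ M is an affine combination of earlier points and hence also affine-linear in λ
Every point depending on D is an affine combination of D and λ-independent points, so each such coordinate is linear in λ; the λ² term in each signed area is a multiple of (T−A)×(T−A) = 0, so 2·[TAN] and 2·[NDM] are each linear in λ. Evaluating at λ=0 and λ=1:
  2·[TAN] = -1,   2·[NDM] = -1/3·λ + 1/3
So [TAN]:[NDM] = (-1) / (-1/3·λ + 1/3). Setting this equal to -9/2:
  -1 = -9/2·(-1/3·λ + 1/3)  ⇒  λ = 1/3
Then r = λ/(1−λ) = (1/3)/(2/3) = 1/2. Check: with r = 1/2, D = (1/3, 0) and [TAN]:[NDM] = -9/2 as required.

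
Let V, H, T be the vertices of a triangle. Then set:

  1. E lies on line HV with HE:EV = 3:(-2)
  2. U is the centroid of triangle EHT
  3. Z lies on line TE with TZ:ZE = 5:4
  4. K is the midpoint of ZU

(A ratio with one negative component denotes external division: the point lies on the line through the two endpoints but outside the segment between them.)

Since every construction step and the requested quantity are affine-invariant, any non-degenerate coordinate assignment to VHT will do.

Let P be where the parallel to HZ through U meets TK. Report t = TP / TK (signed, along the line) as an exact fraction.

Choose coordinates V = (0, 0), H = (1, 0), T = (0, 1).
1. E lies on line HV with HE:EV = 3:(-2) ⇒ E = (-2, 0)
2. U is the centroid of triangle EHT ⇒ U = (-1/3, 1/3)
3. Z lies on line TE with TZ:ZE = 5:4 ⇒ Z = (-10/9, 4/9)
4. K is the midpoint of ZU ⇒ K = (-13/18, 7/18)
through U parallel to HZ: direction (-19/9, 4/9); meets TK at P = (-182/261, 107/261)
P = T + t·(K−T) with t = 28/29

t = 28/29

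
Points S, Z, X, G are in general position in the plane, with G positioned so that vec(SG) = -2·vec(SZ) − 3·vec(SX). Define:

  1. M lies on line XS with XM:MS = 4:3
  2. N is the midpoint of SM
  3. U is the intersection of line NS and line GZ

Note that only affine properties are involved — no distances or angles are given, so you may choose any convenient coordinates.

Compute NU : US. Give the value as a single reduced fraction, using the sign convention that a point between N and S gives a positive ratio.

Assign S = (0, 0), Z = (1, 0), X = (0, 1), G = (-2, -3) — the answer is frame-independent, so this choice is without loss of generality.
1. M lies on line XS with XM:MS = 4:3 ⇒ M = (0, 3/7)
2. N is the midpoint of SM ⇒ N = (0, 3/14)
3. U is the intersection of line NS and line GZ ⇒ U = (0, -1)
U = N + t·(S−N) with t = 17/3, so NU:US = t:(1−t) = 17/3:-14/3

NU:US = -17/14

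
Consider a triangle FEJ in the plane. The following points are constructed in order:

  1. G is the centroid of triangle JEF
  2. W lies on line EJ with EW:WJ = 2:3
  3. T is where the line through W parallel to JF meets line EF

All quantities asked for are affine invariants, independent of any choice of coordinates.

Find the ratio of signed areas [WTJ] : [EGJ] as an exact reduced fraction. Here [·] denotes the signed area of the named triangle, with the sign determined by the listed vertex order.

Assign F = (0, 0), E = (1, 0), J = (0, 1) — the answer is frame-independent, so this choice is without loss of generality.
1. G is the centroid of triangle JEF ⇒ G = (1/3, 1/3)
2. W lies on line EJ with EW:WJ = 2:3 ⇒ W = (3/5, 2/5)
3. T is where the line through W parallel to JF meets line EF ⇒ T = (3/5, 0)
2·[WTJ] = -6/25, 2·[EGJ] = -1/3
[WTJ]:[EGJ] = -6/25:-1/3 = 18/25

[WTJ]:[EGJ] = 18/25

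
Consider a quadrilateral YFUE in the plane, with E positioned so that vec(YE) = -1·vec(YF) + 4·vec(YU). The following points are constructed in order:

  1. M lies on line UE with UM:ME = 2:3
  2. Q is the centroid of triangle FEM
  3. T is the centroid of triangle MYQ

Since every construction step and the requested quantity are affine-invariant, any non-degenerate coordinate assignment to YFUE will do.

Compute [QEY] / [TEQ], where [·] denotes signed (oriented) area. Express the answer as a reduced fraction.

Choose coordinates Y = (0, 0), F = (1, 0), U = (0, 1), E = (-1, 4).
1. M lies on line UE with UM:ME = 2:3 ⇒ M = (-2/5, 11/5)
2. Q is the centroid of triangle FEM ⇒ Q = (-2/15, 31/15)
3. T is the centroid of triangle MYQ ⇒ T = (-8/45, 64/45)
2·[QEY] = 23/15, 2·[TEQ] = -29/45
[QEY]:[TEQ] = 23/15:-29/45 = -69/29

[QEY]:[TEQ] = -69/29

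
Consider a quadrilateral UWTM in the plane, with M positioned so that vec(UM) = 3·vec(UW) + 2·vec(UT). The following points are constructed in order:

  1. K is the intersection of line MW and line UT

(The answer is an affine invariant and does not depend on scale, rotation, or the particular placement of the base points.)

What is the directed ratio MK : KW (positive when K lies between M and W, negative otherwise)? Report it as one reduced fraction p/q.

MK:KW = -3

Set U = (0, 0), W = (1, 0), T = (0, 1), M = (3, 2); any affine frame gives the same invariant.
1. K is the intersection of line MW and line UT ⇒ K = (0, -1)
K = M + t·(W−M) with t = 3/2, so MK:KW = t:(1−t) = 3/2:-1/2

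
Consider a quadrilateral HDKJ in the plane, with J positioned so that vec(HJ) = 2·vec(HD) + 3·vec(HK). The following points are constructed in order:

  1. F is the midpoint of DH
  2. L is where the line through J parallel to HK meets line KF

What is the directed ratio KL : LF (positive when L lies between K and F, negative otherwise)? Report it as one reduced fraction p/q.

KL:LF = -4/3

Choose coordinates H = (0, 0), D = (1, 0), K = (0, 1), J = (2, 3).
1. F is the midpoint of DH ⇒ F = (1/2, 0)
2. L is where the line through J parallel to HK meets line KF ⇒ L = (2, -3)
L = K + t·(F−K) with t = 4, so KL:LF = t:(1−t) = 4:-3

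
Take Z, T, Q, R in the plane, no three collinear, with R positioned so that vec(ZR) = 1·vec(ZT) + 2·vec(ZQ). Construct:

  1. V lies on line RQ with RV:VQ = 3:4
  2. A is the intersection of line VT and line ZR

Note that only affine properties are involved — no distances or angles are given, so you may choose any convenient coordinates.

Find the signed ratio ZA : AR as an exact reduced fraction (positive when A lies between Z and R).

Assign Z = (0, 0), T = (1, 0), Q = (0, 1), R = (1, 2) — the answer is frame-independent, so this choice is without loss of generality.
1. V lies on line RQ with RV:VQ = 3:4 ⇒ V = (4/7, 11/7)
2. A is the intersection of line VT and line ZR ⇒ A = (11/17, 22/17)
A = Z + t·(R−Z) with t = 11/17, so ZA:AR = t:(1−t) = 11/17:6/17

ZA:AR = 11/6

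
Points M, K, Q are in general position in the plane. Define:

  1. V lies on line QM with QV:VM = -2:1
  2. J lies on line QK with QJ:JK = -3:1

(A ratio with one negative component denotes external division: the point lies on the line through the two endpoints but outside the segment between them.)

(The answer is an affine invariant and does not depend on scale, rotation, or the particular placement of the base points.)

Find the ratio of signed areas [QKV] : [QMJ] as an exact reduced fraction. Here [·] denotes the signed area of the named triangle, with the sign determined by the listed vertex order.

Set M = (0, 0), K = (1, 0), Q = (0, 1); any affine frame gives the same invariant.
1. V lies on line QM with QV:VM = -2:1 ⇒ V = (0, -1)
2. J lies on line QK with QJ:JK = -3:1 ⇒ J = (3/2, -1/2)
2·[QKV] = -2, 2·[QMJ] = 3/2
[QKV]:[QMJ] = -2:3/2 = -4/3

[QKV]:[QMJ] = -4/3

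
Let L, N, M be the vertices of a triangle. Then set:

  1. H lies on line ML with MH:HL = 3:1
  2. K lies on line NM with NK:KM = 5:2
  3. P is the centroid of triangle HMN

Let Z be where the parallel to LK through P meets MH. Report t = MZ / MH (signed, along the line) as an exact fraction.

Work in coordinates with L = (0, 0), N = (1, 0), M = (0, 1).
1. H lies on line ML with MH:HL = 3:1 ⇒ H = (0, 1/4)
2. K lies on line NM with NK:KM = 5:2 ⇒ K = (2/7, 5/7)
3. P is the centroid of triangle HMN ⇒ P = (1/3, 5/12)
through P parallel to LK: direction (2/7, 5/7); meets MH at Z = (0, -5/12)
Z = M + t·(H−M) with t = 17/9

t = 17/9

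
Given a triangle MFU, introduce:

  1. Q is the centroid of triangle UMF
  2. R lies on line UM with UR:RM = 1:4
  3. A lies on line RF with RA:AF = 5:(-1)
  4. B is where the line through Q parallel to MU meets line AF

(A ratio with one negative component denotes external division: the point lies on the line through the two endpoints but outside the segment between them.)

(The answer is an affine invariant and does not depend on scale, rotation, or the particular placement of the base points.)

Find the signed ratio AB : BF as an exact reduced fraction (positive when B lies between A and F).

AB:BF = -11/8

Choose coordinates M = (0, 0), F = (1, 0), U = (0, 1).
1. Q is the centroid of triangle UMF ⇒ Q = (1/3, 1/3)
2. R lies on line UM with UR:RM = 1:4 ⇒ R = (0, 4/5)
3. A lies on line RF with RA:AF = 5:(-1) ⇒ A = (5/4, -1/5)
4. B is where the line through Q parallel to MU meets line AF ⇒ B = (1/3, 8/15)
B = A + t·(F−A) with t = 11/3, so AB:BF = t:(1−t) = 11/3:-8/3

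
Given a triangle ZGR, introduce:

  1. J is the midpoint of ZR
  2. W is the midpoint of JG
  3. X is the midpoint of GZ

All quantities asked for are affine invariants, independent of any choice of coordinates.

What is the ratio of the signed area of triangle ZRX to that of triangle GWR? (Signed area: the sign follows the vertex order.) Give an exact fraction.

[ZRX]:[GWR] = 2

Set Z = (0, 0), G = (1, 0), R = (0, 1); any affine frame gives the same invariant.
1. J is the midpoint of ZR ⇒ J = (0, 1/2)
2. W is the midpoint of JG ⇒ W = (1/2, 1/4)
3. X is the midpoint of GZ ⇒ X = (1/2, 0)
2·[ZRX] = -1/2, 2·[GWR] = -1/4
[ZRX]:[GWR] = -1/2:-1/4 = 2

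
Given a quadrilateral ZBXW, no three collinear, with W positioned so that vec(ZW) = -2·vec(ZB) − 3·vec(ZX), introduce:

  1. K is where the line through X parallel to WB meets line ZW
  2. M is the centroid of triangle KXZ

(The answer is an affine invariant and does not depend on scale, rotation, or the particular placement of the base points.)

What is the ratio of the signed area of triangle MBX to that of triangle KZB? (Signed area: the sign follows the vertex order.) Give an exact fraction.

[MBX]:[KZB] = -1/3

Choose coordinates Z = (0, 0), B = (1, 0), X = (0, 1), W = (-2, -3).
1. K is where the line through X parallel to WB meets line ZW ⇒ K = (2, 3)
2. M is the centroid of triangle KXZ ⇒ M = (2/3, 4/3)
2·[MBX] = -1, 2·[KZB] = 3
[MBX]:[KZB] = -1:3 = -1/3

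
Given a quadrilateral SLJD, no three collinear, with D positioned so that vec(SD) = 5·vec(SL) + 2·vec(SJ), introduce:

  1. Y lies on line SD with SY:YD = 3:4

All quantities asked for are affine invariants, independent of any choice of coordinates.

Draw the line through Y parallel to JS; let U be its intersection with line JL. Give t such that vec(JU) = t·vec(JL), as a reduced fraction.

t = 15/7

Work in coordinates with S = (0, 0), L = (1, 0), J = (0, 1), D = (5, 2).
1. Y lies on line SD with SY:YD = 3:4 ⇒ Y = (15/7, 6/7)
through Y parallel to JS: direction (0, -1); meets JL at U = (15/7, -8/7)
U = J + t·(L−J) with t = 15/7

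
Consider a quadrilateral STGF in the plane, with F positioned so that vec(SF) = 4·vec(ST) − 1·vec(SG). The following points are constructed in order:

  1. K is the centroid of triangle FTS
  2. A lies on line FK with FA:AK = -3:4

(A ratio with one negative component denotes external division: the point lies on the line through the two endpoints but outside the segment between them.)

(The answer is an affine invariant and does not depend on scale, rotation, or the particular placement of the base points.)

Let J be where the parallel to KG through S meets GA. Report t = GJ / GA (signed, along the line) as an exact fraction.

Work in coordinates with S = (0, 0), T = (1, 0), G = (0, 1), F = (4, -1).
1. K is the centroid of triangle FTS ⇒ K = (5/3, -1/3)
2. A lies on line FK with FA:AK = -3:4 ⇒ A = (11, -3)
through S parallel to KG: direction (-5/3, 4/3); meets GA at J = (-55/24, 11/6)
J = G + t·(A−G) with t = -5/24

t = -5/24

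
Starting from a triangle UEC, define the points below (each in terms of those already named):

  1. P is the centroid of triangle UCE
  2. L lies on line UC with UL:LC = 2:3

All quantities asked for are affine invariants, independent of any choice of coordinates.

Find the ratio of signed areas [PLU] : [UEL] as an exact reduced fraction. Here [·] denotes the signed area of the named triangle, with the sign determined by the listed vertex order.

Work in coordinates with U = (0, 0), E = (1, 0), C = (0, 1).
1. P is the centroid of triangle UCE ⇒ P = (1/3, 1/3)
2. L lies on line UC with UL:LC = 2:3 ⇒ L = (0, 2/5)
2·[PLU] = 2/15, 2·[UEL] = 2/5
[PLU]:[UEL] = 2/15:2/5 = 1/3

[PLU]:[UEL] = 1/3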